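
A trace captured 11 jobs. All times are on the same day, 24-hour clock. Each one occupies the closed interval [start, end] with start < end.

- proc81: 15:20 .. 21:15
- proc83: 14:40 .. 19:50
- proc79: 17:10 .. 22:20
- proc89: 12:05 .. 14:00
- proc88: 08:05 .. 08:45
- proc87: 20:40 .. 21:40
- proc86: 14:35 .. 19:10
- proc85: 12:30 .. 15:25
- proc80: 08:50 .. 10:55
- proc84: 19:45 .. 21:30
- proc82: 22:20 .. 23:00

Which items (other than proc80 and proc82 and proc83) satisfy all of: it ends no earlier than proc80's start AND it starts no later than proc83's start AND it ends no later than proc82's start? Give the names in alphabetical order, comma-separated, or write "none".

proc85, proc86, proc89

Conditions: its end is no earlier than proc80's start (X.end >= 08:50) AND its start is no later than proc83's start (X.start <= 14:40) AND its end is no later than proc82's start (X.end <= 22:20).
proc79: end 22:20 >= 08:50? ✓; start 17:10 <= 14:40? ✗; end 22:20 <= 22:20? ✓ → no.
proc81: end 21:15 >= 08:50? ✓; start 15:20 <= 14:40? ✗; end 21:15 <= 22:20? ✓ → no.
proc84: end 21:30 >= 08:50? ✓; start 19:45 <= 14:40? ✗; end 21:30 <= 22:20? ✓ → no.
proc85: end 15:25 >= 08:50? ✓; start 12:30 <= 14:40? ✓; end 15:25 <= 22:20? ✓ → yes.
proc86: end 19:10 >= 08:50? ✓; start 14:35 <= 14:40? ✓; end 19:10 <= 22:20? ✓ → yes.
proc87: end 21:40 >= 08:50? ✓; start 20:40 <= 14:40? ✗; end 21:40 <= 22:20? ✓ → no.
proc88: end 08:45 >= 08:50? ✗; start 08:05 <= 14:40? ✓; end 08:45 <= 22:20? ✓ → no.
proc89: end 14:00 >= 08:50? ✓; start 12:05 <= 14:40? ✓; end 14:00 <= 22:20? ✓ → yes.
Result: proc85, proc86, proc89.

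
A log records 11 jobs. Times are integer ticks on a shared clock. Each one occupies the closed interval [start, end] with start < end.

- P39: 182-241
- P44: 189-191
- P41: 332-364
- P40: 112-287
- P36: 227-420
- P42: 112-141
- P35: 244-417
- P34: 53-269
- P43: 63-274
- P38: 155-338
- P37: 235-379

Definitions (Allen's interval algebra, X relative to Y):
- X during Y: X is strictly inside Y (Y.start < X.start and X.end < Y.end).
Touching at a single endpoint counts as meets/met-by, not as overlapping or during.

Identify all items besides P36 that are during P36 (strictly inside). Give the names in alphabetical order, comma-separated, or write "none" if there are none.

Target P36 = [227, 420].
P34 [53, 269] → overlaps → no.
P35 [244, 417] → during → yes.
P37 [235, 379] → during → yes.
P38 [155, 338] → overlaps → no.
P39 [182, 241] → overlaps → no.
P40 [112, 287] → overlaps → no.
P41 [332, 364] → during → yes.
P42 [112, 141] → before → no.
P43 [63, 274] → overlaps → no.
P44 [189, 191] → before → no.
Result: P35, P37, P41.

P35, P37, P41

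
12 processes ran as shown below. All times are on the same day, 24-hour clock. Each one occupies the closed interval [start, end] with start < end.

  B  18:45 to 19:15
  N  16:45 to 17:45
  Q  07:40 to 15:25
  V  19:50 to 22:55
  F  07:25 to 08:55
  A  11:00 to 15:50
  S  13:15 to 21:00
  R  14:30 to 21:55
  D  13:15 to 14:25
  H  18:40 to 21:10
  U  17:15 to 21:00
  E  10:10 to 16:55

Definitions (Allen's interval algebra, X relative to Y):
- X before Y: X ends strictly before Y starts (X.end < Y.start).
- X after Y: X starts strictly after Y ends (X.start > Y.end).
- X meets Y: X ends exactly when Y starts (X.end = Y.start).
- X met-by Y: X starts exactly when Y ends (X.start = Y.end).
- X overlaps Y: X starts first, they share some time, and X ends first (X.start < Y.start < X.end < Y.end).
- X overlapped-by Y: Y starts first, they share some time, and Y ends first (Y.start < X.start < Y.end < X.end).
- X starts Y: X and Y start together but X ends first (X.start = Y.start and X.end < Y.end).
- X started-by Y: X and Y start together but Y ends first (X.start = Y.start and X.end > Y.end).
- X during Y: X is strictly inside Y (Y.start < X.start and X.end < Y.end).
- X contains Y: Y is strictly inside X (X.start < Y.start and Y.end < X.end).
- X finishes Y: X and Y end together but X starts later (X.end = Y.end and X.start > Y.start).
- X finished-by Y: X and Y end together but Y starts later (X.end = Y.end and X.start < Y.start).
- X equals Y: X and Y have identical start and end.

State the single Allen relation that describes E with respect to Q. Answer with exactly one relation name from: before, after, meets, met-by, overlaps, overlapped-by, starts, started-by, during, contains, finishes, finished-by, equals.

overlapped-by

E = [10:10, 16:55]; Q = [07:40, 15:25].
Compare endpoints: E.start > Q.start, E.start < Q.end, E.end > Q.start, E.end > Q.end.
That pattern is 'overlapped-by'.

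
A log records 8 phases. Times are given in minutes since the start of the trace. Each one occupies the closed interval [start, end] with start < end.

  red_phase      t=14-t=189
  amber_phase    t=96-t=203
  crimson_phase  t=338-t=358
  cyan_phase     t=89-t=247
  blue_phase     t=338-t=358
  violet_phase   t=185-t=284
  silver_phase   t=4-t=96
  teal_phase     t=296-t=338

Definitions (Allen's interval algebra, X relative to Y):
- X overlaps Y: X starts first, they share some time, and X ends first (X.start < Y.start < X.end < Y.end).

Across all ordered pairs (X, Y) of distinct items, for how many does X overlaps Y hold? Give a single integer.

7

Checking all 56 ordered pairs for relation 'overlaps'; matching pairs in alphabetical order:
(amber_phase, violet_phase): amber_phase overlaps violet_phase ✓
(cyan_phase, violet_phase): cyan_phase overlaps violet_phase ✓
(red_phase, amber_phase): red_phase overlaps amber_phase ✓
(red_phase, cyan_phase): red_phase overlaps cyan_phase ✓
(red_phase, violet_phase): red_phase overlaps violet_phase ✓
(silver_phase, cyan_phase): silver_phase overlaps cyan_phase ✓
(silver_phase, red_phase): silver_phase overlaps red_phase ✓
Count: 7.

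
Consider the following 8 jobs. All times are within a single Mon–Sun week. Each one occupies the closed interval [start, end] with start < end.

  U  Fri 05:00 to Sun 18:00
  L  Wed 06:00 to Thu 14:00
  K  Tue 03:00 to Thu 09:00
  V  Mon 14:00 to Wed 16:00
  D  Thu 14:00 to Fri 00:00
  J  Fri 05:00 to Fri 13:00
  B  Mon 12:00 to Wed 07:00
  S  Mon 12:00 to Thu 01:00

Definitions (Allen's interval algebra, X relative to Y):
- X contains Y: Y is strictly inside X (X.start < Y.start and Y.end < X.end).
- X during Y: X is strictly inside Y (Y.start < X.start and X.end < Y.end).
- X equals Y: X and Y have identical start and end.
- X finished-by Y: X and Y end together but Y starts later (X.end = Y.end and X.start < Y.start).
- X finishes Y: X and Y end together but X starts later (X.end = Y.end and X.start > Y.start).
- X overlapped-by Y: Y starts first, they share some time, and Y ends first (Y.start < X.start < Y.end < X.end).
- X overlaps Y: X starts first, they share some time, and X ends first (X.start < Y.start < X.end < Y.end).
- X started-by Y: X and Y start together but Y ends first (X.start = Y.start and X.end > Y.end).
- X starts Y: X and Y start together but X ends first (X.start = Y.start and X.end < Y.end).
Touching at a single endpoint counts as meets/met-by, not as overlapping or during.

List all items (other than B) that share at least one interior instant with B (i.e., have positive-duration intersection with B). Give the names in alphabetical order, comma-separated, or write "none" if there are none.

Target B = [Mon 12:00, Wed 07:00].
D [Thu 14:00, Fri 00:00] → after → no.
J [Fri 05:00, Fri 13:00] → after → no.
K [Tue 03:00, Thu 09:00] → overlapped-by → yes.
L [Wed 06:00, Thu 14:00] → overlapped-by → yes.
S [Mon 12:00, Thu 01:00] → started-by → yes.
U [Fri 05:00, Sun 18:00] → after → no.
V [Mon 14:00, Wed 16:00] → overlapped-by → yes.
Result: K, L, S, V.

K, L, S, V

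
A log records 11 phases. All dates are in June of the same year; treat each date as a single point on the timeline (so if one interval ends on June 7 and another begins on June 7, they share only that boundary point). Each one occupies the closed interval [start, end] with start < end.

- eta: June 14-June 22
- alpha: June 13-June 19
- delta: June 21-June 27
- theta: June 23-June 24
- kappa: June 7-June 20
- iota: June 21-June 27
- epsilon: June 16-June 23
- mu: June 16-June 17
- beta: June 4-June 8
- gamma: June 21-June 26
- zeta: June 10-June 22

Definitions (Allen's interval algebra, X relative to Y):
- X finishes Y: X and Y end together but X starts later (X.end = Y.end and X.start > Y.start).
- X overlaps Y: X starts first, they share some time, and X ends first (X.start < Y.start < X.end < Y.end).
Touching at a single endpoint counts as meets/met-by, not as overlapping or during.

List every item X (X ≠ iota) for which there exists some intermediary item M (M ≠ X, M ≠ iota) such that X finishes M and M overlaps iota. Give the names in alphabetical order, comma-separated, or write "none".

Target iota = [June 21, June 27].
Intermediaries M with M overlaps iota: epsilon, eta, zeta.
Via epsilon — items with X finishes epsilon: none.
Via eta — items with X finishes eta: none.
Via zeta — items with X finishes zeta: eta.
Union: eta.

eta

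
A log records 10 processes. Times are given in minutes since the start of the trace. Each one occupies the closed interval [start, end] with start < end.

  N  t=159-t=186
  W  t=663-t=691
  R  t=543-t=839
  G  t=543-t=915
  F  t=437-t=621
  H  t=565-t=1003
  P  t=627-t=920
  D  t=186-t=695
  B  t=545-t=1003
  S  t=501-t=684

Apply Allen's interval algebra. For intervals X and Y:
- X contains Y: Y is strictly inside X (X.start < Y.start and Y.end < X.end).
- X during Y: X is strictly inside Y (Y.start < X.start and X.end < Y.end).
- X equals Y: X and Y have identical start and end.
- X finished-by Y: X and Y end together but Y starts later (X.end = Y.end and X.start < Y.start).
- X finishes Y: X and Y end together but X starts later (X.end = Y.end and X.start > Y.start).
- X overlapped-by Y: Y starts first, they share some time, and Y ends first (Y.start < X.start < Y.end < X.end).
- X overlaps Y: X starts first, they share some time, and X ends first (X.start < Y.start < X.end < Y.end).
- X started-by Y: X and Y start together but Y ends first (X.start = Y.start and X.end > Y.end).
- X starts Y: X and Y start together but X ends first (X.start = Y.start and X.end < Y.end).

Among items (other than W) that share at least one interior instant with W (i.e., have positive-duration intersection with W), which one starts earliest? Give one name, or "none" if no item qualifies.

Target W = [t=663, t=691].
B [t=545, t=1003] → contains → candidate.
D [t=186, t=695] → contains → candidate.
F [t=437, t=621] → before → excluded.
G [t=543, t=915] → contains → candidate.
H [t=565, t=1003] → contains → candidate.
N [t=159, t=186] → before → excluded.
P [t=627, t=920] → contains → candidate.
R [t=543, t=839] → contains → candidate.
S [t=501, t=684] → overlaps → candidate.
Among candidates, earliest start is t=186 → D.

D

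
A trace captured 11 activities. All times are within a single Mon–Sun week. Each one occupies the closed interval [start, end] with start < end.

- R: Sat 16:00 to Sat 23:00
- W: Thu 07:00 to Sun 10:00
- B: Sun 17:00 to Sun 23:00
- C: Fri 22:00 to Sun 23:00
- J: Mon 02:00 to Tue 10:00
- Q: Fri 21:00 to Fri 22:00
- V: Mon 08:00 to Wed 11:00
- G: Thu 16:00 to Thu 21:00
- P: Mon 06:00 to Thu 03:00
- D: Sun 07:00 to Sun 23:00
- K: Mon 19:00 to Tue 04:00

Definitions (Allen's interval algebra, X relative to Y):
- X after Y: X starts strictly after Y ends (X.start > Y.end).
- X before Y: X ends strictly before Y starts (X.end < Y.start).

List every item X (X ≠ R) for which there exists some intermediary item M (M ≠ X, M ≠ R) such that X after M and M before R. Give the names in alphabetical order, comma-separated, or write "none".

Target R = [Sat 16:00, Sat 23:00].
Intermediaries M with M before R: G, J, K, P, Q, V.
Via G — items with X after G: B, C, D, Q.
Via J — items with X after J: B, C, D, G, Q, W.
Via K — items with X after K: B, C, D, G, Q, W.
Via P — items with X after P: B, C, D, G, Q, W.
Via Q — items with X after Q: B, D.
Via V — items with X after V: B, C, D, G, Q, W.
Union: B, C, D, G, Q, W.

B, C, D, G, Q, W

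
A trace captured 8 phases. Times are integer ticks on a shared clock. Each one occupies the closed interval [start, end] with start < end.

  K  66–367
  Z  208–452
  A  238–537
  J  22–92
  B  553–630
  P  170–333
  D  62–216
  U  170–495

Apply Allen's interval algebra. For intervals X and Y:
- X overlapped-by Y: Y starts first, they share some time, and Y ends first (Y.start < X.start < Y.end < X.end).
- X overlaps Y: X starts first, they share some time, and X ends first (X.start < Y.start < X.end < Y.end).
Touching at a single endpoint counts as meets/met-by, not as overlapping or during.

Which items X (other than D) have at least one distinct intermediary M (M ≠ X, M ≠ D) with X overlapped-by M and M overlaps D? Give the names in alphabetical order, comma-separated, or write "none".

Target D = [62, 216].
Intermediaries M with M overlaps D: J.
Via J — items with X overlapped-by J: K.
Union: K.

K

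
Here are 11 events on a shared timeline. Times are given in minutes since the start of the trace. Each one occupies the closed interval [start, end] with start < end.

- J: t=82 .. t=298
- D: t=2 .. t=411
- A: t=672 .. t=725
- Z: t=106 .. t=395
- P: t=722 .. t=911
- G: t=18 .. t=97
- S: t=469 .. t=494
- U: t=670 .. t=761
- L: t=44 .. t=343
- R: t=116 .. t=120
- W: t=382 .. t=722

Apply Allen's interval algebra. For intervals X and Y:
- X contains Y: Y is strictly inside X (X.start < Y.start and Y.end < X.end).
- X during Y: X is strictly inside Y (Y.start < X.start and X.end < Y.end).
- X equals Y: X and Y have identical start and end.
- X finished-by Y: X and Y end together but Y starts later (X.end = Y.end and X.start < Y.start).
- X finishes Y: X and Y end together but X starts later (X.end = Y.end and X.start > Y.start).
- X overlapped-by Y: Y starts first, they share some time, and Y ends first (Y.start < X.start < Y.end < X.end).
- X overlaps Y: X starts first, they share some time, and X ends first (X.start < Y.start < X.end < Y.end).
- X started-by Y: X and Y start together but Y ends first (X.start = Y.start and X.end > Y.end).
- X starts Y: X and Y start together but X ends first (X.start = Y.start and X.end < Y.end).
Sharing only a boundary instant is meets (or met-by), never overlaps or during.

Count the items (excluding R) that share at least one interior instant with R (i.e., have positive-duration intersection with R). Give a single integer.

Target R = [t=116, t=120].
A [t=672, t=725] → after → no.
D [t=2, t=411] → contains → counts.
G [t=18, t=97] → before → no.
J [t=82, t=298] → contains → counts.
L [t=44, t=343] → contains → counts.
P [t=722, t=911] → after → no.
S [t=469, t=494] → after → no.
U [t=670, t=761] → after → no.
W [t=382, t=722] → after → no.
Z [t=106, t=395] → contains → counts.
Total: 4.

4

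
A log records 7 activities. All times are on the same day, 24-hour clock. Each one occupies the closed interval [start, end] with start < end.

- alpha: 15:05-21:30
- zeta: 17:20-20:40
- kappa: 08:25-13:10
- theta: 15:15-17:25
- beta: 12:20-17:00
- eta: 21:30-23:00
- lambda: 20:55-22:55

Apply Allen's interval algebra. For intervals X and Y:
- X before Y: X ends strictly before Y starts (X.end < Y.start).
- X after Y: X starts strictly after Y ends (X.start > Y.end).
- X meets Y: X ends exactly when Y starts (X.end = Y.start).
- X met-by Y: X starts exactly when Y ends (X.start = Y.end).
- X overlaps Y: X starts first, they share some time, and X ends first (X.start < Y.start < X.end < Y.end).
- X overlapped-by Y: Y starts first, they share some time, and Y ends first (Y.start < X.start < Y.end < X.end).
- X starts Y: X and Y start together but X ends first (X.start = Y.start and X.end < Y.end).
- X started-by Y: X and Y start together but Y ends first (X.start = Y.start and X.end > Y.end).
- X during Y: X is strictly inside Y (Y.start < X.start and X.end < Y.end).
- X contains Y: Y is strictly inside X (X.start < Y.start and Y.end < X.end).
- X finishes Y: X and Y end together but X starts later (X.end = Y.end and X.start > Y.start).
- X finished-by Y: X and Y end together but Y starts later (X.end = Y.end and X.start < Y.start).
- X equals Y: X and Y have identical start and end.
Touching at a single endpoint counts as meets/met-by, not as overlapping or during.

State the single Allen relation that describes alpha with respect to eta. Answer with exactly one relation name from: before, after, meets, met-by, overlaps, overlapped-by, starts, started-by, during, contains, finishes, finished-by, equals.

meets

alpha = [15:05, 21:30]; eta = [21:30, 23:00].
Compare endpoints: alpha.start < eta.start, alpha.start < eta.end, alpha.end = eta.start, alpha.end < eta.end.
That pattern is 'meets'.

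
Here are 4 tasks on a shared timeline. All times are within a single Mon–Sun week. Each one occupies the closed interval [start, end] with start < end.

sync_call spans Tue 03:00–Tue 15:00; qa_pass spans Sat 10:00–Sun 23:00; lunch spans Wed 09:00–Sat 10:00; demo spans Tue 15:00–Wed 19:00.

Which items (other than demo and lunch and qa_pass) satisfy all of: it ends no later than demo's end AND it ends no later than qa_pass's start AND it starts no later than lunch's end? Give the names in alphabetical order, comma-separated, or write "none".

sync_call

Conditions: its end is no later than demo's end (X.end <= Wed 19:00) AND its end is no later than qa_pass's start (X.end <= Sat 10:00) AND its start is no later than lunch's end (X.start <= Sat 10:00).
sync_call: end Tue 15:00 <= Wed 19:00? ✓; end Tue 15:00 <= Sat 10:00? ✓; start Tue 03:00 <= Sat 10:00? ✓ → yes.
Result: sync_call.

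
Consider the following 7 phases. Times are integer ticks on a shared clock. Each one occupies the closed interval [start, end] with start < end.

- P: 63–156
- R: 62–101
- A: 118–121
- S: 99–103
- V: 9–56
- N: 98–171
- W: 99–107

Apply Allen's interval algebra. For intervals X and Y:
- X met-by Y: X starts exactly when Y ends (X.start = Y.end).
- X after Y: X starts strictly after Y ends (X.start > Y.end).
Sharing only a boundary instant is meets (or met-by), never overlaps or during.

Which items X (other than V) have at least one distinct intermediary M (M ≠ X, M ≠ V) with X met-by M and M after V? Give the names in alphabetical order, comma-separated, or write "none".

Target V = [9, 56].
Intermediaries M with M after V: A, N, P, R, S, W.
Via A — items with X met-by A: none.
Via N — items with X met-by N: none.
Via P — items with X met-by P: none.
Via R — items with X met-by R: none.
Via S — items with X met-by S: none.
Via W — items with X met-by W: none.
Union: none.

none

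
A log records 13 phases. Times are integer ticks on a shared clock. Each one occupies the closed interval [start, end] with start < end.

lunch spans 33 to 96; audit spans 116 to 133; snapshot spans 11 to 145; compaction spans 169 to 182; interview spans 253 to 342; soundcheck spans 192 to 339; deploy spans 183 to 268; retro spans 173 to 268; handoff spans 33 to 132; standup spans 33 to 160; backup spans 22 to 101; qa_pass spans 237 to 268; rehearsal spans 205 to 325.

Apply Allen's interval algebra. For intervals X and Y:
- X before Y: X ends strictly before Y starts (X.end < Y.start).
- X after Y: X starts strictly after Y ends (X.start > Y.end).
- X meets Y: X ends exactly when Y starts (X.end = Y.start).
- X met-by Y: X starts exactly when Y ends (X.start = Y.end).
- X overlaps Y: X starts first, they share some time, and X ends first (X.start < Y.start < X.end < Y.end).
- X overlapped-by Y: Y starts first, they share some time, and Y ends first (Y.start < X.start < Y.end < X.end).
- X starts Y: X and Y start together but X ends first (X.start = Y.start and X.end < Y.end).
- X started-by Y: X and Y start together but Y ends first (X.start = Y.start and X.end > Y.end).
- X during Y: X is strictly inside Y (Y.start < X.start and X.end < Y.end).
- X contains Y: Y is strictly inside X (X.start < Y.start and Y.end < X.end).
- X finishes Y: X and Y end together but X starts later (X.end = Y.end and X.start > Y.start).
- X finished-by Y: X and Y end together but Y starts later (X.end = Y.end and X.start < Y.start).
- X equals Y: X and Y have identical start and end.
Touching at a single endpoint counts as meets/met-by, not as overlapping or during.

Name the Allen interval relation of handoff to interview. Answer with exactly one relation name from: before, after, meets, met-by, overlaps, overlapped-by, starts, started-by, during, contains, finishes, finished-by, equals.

before

handoff = [33, 132]; interview = [253, 342].
Compare endpoints: handoff.start < interview.start, handoff.start < interview.end, handoff.end < interview.start, handoff.end < interview.end.
That pattern is 'before'.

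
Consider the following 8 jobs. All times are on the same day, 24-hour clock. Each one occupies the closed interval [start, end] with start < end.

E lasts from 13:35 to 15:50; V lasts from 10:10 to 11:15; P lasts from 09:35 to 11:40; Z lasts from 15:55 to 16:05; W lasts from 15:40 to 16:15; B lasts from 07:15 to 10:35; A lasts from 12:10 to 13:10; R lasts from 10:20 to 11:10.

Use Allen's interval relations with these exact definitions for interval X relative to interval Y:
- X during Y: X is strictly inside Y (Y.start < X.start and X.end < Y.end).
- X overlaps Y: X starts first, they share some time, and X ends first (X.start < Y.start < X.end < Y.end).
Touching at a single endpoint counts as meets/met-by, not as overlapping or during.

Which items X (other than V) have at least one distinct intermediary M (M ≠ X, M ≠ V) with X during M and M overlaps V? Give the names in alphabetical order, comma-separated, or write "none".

Target V = [10:10, 11:15].
Intermediaries M with M overlaps V: B.
Via B — items with X during B: none.
Union: none.

none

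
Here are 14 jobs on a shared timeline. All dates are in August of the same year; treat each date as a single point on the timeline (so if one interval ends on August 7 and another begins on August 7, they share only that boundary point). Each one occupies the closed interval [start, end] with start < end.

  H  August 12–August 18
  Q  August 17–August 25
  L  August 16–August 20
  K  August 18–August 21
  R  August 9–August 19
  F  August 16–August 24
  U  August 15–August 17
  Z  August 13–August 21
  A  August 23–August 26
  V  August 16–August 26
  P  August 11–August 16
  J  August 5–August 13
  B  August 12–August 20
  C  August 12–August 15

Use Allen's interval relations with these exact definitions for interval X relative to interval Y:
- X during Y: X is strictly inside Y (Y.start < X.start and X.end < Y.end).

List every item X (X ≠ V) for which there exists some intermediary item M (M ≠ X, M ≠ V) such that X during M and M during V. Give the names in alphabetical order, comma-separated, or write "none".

K

Target V = [August 16, August 26].
Intermediaries M with M during V: K, Q.
Via K — items with X during K: none.
Via Q — items with X during Q: K.
Union: K.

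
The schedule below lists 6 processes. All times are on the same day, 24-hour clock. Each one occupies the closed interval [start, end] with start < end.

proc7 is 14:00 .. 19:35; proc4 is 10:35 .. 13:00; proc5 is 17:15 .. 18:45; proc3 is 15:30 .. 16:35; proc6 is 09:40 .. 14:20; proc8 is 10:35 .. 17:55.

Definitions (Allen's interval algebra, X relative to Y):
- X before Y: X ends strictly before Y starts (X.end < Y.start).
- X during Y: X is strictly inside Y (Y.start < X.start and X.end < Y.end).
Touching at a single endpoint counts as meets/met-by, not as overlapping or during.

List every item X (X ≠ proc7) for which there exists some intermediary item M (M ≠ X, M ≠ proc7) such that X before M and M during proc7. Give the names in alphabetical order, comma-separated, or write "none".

proc3, proc4, proc6

Target proc7 = [14:00, 19:35].
Intermediaries M with M during proc7: proc3, proc5.
Via proc3 — items with X before proc3: proc4, proc6.
Via proc5 — items with X before proc5: proc3, proc4, proc6.
Union: proc3, proc4, proc6.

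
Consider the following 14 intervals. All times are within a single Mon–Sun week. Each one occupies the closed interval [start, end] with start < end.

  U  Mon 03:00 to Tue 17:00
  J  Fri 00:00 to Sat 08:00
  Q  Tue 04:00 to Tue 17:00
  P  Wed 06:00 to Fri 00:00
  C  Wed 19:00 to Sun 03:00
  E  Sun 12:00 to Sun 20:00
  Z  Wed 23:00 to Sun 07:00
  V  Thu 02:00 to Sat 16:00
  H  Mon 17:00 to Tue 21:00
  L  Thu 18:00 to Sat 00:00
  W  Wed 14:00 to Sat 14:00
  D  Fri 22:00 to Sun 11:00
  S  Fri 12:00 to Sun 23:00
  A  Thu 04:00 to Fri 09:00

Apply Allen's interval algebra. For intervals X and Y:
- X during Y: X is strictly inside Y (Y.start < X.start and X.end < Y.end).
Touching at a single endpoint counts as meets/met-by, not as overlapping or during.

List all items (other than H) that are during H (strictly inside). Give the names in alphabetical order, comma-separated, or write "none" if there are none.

Target H = [Mon 17:00, Tue 21:00].
A [Thu 04:00, Fri 09:00] → after → no.
C [Wed 19:00, Sun 03:00] → after → no.
D [Fri 22:00, Sun 11:00] → after → no.
E [Sun 12:00, Sun 20:00] → after → no.
J [Fri 00:00, Sat 08:00] → after → no.
L [Thu 18:00, Sat 00:00] → after → no.
P [Wed 06:00, Fri 00:00] → after → no.
Q [Tue 04:00, Tue 17:00] → during → yes.
S [Fri 12:00, Sun 23:00] → after → no.
U [Mon 03:00, Tue 17:00] → overlaps → no.
V [Thu 02:00, Sat 16:00] → after → no.
W [Wed 14:00, Sat 14:00] → after → no.
Z [Wed 23:00, Sun 07:00] → after → no.
Result: Q.

Q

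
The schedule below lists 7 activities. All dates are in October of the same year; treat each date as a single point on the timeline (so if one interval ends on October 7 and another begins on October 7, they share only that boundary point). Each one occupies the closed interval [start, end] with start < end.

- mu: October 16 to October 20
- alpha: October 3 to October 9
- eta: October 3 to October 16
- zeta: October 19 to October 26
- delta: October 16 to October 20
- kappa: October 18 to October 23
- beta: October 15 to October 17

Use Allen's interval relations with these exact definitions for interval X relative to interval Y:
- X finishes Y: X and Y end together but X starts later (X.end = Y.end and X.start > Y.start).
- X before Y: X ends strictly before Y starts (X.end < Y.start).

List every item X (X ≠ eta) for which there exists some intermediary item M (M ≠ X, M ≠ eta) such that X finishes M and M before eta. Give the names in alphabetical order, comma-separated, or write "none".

Target eta = [October 3, October 16].
Intermediaries M with M before eta: none.
Union: none.

none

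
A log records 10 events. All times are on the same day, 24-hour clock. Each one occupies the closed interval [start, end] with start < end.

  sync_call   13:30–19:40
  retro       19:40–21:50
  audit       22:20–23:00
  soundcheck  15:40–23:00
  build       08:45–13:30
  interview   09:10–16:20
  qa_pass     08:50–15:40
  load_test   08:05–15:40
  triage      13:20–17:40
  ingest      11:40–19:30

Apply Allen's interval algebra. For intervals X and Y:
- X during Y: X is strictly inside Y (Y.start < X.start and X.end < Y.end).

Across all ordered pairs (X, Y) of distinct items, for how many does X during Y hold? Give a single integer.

Checking all 90 ordered pairs for relation 'during'; matching pairs in alphabetical order:
(build, load_test): build during load_test ✓
(retro, soundcheck): retro during soundcheck ✓
(triage, ingest): triage during ingest ✓
Count: 3.

3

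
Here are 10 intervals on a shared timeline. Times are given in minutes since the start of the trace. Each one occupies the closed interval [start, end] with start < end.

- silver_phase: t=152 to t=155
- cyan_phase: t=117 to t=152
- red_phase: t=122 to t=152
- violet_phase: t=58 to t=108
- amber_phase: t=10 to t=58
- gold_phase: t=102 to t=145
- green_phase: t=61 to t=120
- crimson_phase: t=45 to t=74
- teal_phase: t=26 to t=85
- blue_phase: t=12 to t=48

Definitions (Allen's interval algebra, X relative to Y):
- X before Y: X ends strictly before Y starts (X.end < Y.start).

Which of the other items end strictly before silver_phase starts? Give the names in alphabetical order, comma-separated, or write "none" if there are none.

amber_phase, blue_phase, crimson_phase, gold_phase, green_phase, teal_phase, violet_phase

Target silver_phase = [t=152, t=155].
amber_phase [t=10, t=58] → before → yes.
blue_phase [t=12, t=48] → before → yes.
crimson_phase [t=45, t=74] → before → yes.
cyan_phase [t=117, t=152] → meets → no.
gold_phase [t=102, t=145] → before → yes.
green_phase [t=61, t=120] → before → yes.
red_phase [t=122, t=152] → meets → no.
teal_phase [t=26, t=85] → before → yes.
violet_phase [t=58, t=108] → before → yes.
Result: amber_phase, blue_phase, crimson_phase, gold_phase, green_phase, teal_phase, violet_phase.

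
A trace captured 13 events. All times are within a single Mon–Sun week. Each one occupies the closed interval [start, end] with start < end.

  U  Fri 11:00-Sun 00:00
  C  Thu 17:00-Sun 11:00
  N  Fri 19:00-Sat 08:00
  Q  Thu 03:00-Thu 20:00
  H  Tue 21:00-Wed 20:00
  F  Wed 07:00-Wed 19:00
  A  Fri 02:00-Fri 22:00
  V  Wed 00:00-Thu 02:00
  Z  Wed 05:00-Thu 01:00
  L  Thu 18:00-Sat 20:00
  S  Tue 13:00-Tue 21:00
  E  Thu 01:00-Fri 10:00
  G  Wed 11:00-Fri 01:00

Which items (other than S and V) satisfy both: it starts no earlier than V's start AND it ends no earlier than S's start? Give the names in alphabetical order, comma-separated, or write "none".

A, C, E, F, G, L, N, Q, U, Z

Conditions: its start is no earlier than V's start (X.start >= Wed 00:00) AND its end is no earlier than S's start (X.end >= Tue 13:00).
A: start Fri 02:00 >= Wed 00:00? ✓; end Fri 22:00 >= Tue 13:00? ✓ → yes.
C: start Thu 17:00 >= Wed 00:00? ✓; end Sun 11:00 >= Tue 13:00? ✓ → yes.
E: start Thu 01:00 >= Wed 00:00? ✓; end Fri 10:00 >= Tue 13:00? ✓ → yes.
F: start Wed 07:00 >= Wed 00:00? ✓; end Wed 19:00 >= Tue 13:00? ✓ → yes.
G: start Wed 11:00 >= Wed 00:00? ✓; end Fri 01:00 >= Tue 13:00? ✓ → yes.
H: start Tue 21:00 >= Wed 00:00? ✗; end Wed 20:00 >= Tue 13:00? ✓ → no.
L: start Thu 18:00 >= Wed 00:00? ✓; end Sat 20:00 >= Tue 13:00? ✓ → yes.
N: start Fri 19:00 >= Wed 00:00? ✓; end Sat 08:00 >= Tue 13:00? ✓ → yes.
Q: start Thu 03:00 >= Wed 00:00? ✓; end Thu 20:00 >= Tue 13:00? ✓ → yes.
U: start Fri 11:00 >= Wed 00:00? ✓; end Sun 00:00 >= Tue 13:00? ✓ → yes.
Z: start Wed 05:00 >= Wed 00:00? ✓; end Thu 01:00 >= Tue 13:00? ✓ → yes.
Result: A, C, E, F, G, L, N, Q, U, Z.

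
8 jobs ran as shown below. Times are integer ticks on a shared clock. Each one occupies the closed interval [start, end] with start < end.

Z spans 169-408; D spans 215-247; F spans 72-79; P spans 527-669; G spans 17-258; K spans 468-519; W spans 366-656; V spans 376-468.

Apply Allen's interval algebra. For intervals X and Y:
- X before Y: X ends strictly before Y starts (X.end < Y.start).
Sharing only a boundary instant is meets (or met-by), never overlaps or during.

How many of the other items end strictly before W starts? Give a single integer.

Target W = [366, 656].
D [215, 247] → before → counts.
F [72, 79] → before → counts.
G [17, 258] → before → counts.
K [468, 519] → during → no.
P [527, 669] → overlapped-by → no.
V [376, 468] → during → no.
Z [169, 408] → overlaps → no.
Total: 3.

3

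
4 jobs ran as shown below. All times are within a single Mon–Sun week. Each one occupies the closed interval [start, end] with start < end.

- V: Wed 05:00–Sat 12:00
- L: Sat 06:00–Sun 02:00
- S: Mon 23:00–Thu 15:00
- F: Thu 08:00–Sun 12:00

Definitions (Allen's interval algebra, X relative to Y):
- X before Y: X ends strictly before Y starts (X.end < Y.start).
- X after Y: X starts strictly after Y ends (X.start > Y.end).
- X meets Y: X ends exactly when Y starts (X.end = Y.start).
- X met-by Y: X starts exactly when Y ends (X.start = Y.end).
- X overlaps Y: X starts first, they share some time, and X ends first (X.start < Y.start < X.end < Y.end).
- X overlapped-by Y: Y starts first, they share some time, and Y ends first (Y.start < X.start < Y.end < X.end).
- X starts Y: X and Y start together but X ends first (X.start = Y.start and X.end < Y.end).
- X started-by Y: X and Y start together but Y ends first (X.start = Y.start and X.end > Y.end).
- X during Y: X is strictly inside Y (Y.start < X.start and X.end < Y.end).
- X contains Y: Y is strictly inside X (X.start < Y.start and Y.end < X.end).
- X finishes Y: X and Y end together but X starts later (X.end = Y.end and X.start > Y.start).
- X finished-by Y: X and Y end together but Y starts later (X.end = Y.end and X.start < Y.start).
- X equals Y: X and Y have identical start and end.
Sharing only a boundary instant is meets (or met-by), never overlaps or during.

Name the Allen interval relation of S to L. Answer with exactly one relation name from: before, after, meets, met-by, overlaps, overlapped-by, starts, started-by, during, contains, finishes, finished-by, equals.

before

S = [Mon 23:00, Thu 15:00]; L = [Sat 06:00, Sun 02:00].
Compare endpoints: S.start < L.start, S.start < L.end, S.end < L.start, S.end < L.end.
That pattern is 'before'.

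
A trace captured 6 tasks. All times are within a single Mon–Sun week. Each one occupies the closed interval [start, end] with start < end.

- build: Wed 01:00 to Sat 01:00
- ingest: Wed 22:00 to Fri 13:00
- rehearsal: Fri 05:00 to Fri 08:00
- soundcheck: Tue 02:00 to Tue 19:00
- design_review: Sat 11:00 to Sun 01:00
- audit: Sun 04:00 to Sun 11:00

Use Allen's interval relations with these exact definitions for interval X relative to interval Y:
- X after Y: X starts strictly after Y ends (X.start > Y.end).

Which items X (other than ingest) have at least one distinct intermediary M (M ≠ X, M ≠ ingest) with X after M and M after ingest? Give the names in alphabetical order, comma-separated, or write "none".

Target ingest = [Wed 22:00, Fri 13:00].
Intermediaries M with M after ingest: audit, design_review.
Via audit — items with X after audit: none.
Via design_review — items with X after design_review: audit.
Union: audit.

audit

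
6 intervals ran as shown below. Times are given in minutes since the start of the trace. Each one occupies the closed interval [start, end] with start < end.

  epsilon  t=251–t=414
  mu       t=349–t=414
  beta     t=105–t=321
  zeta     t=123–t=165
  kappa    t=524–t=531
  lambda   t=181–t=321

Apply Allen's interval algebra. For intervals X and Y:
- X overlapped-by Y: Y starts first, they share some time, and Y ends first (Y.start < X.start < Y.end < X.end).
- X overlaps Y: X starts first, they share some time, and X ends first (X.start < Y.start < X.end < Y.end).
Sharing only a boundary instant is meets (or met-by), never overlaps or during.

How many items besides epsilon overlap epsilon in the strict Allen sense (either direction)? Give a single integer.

Target epsilon = [t=251, t=414].
beta [t=105, t=321] → overlaps → counts.
kappa [t=524, t=531] → after → no.
lambda [t=181, t=321] → overlaps → counts.
mu [t=349, t=414] → finishes → no.
zeta [t=123, t=165] → before → no.
Total: 2.

2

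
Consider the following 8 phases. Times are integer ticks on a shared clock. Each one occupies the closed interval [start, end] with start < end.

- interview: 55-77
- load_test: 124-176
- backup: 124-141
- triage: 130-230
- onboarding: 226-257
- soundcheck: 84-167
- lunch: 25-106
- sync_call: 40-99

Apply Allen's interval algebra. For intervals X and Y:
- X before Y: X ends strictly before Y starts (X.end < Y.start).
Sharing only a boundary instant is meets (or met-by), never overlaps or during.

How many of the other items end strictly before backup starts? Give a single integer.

3

Target backup = [124, 141].
interview [55, 77] → before → counts.
load_test [124, 176] → started-by → no.
lunch [25, 106] → before → counts.
onboarding [226, 257] → after → no.
soundcheck [84, 167] → contains → no.
sync_call [40, 99] → before → counts.
triage [130, 230] → overlapped-by → no.
Total: 3.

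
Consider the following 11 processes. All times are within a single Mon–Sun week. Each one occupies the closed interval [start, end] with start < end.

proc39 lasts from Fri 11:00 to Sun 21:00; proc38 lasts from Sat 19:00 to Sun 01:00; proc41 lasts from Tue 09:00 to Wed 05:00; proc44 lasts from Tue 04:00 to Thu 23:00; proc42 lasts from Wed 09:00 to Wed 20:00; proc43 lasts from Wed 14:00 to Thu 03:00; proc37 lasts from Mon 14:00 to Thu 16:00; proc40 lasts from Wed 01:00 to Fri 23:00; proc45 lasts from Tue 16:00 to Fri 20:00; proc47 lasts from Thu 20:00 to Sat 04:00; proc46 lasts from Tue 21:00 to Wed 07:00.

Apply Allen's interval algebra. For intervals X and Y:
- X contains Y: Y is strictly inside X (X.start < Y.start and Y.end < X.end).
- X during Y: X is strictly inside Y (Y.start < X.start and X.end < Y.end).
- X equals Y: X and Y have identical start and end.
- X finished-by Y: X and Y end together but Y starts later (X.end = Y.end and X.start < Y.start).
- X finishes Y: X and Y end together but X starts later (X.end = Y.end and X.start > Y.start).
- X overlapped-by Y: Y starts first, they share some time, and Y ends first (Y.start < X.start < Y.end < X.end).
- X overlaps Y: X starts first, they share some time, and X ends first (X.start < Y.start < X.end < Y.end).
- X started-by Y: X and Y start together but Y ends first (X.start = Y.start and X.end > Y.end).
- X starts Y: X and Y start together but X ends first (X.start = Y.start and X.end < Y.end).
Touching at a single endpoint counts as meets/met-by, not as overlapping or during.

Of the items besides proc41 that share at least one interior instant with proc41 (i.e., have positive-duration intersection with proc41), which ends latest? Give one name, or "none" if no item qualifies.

Target proc41 = [Tue 09:00, Wed 05:00].
proc37 [Mon 14:00, Thu 16:00] → contains → candidate.
proc38 [Sat 19:00, Sun 01:00] → after → excluded.
proc39 [Fri 11:00, Sun 21:00] → after → excluded.
proc40 [Wed 01:00, Fri 23:00] → overlapped-by → candidate.
proc42 [Wed 09:00, Wed 20:00] → after → excluded.
proc43 [Wed 14:00, Thu 03:00] → after → excluded.
proc44 [Tue 04:00, Thu 23:00] → contains → candidate.
proc45 [Tue 16:00, Fri 20:00] → overlapped-by → candidate.
proc46 [Tue 21:00, Wed 07:00] → overlapped-by → candidate.
proc47 [Thu 20:00, Sat 04:00] → after → excluded.
Among candidates, latest end is Fri 23:00 → proc40.

proc40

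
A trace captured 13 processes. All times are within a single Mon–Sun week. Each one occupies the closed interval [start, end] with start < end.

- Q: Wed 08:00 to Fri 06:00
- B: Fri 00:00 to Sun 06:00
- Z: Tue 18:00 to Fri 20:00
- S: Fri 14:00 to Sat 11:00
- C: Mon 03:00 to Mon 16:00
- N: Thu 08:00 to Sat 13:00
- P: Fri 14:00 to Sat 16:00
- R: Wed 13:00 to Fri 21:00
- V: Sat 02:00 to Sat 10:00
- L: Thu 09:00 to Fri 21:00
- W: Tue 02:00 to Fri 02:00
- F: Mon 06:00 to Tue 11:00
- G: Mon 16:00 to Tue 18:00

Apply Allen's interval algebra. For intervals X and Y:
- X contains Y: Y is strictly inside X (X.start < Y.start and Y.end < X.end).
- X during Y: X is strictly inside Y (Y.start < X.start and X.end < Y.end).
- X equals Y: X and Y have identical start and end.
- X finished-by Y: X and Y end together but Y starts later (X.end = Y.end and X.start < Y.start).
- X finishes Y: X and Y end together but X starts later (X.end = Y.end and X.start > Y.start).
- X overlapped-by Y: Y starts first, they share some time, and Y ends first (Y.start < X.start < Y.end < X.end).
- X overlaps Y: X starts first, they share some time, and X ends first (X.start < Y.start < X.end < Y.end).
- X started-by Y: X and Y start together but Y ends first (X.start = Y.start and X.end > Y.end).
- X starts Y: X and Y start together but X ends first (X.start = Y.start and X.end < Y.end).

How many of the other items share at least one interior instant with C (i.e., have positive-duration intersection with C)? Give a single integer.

Target C = [Mon 03:00, Mon 16:00].
B [Fri 00:00, Sun 06:00] → after → no.
F [Mon 06:00, Tue 11:00] → overlapped-by → counts.
G [Mon 16:00, Tue 18:00] → met-by → no.
L [Thu 09:00, Fri 21:00] → after → no.
N [Thu 08:00, Sat 13:00] → after → no.
P [Fri 14:00, Sat 16:00] → after → no.
Q [Wed 08:00, Fri 06:00] → after → no.
R [Wed 13:00, Fri 21:00] → after → no.
S [Fri 14:00, Sat 11:00] → after → no.
V [Sat 02:00, Sat 10:00] → after → no.
W [Tue 02:00, Fri 02:00] → after → no.
Z [Tue 18:00, Fri 20:00] → after → no.
Total: 1.

1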